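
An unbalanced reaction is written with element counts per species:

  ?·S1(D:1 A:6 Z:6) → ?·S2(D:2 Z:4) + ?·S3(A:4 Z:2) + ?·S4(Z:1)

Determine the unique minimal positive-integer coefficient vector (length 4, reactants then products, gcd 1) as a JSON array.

Coefficients: [2, 1, 3, 2]

D: 2·1 = 2 | 1·2+3·0+2·0 = 2
A: 2·6 = 12 | 1·0+3·4+2·0 = 12
Z: 2·6 = 12 | 1·4+3·2+2·1 = 12
gcd(2,1,3,2) = 1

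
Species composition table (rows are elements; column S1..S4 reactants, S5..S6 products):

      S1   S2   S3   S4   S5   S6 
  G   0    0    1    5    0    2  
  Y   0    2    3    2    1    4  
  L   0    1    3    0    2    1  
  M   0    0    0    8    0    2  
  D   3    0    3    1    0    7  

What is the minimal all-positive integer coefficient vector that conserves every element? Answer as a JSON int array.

Coefficients: [6, 5, 3, 1, 5, 4]

G: 6·0+5·0+3·1+1·5 = 8 | 5·0+4·2 = 8
Y: 6·0+5·2+3·3+1·2 = 21 | 5·1+4·4 = 21
L: 6·0+5·1+3·3+1·0 = 14 | 5·2+4·1 = 14
M: 6·0+5·0+3·0+1·8 = 8 | 5·0+4·2 = 8
D: 6·3+5·0+3·3+1·1 = 28 | 5·0+4·7 = 28
gcd(6,5,3,1,5,4) = 1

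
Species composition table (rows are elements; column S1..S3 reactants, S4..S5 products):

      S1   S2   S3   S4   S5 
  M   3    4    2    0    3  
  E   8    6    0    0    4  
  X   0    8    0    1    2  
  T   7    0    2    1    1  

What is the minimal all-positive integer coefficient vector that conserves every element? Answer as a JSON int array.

M: 1·3+2·4+2·2 = 15 | 6·0+5·3 = 15
E: 1·8+2·6+2·0 = 20 | 6·0+5·4 = 20
X: 1·0+2·8+2·0 = 16 | 6·1+5·2 = 16
T: 1·7+2·0+2·2 = 11 | 6·1+5·1 = 11
gcd(1,2,2,6,5) = 1

Coefficients: [1, 2, 2, 6, 5]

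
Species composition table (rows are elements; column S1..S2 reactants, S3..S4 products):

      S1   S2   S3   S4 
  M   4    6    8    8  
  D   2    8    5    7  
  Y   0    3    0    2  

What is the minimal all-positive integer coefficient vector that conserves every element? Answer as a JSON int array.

Coefficients: [5, 2, 1, 3]

M: 5·4+2·6 = 32 | 1·8+3·8 = 32
D: 5·2+2·8 = 26 | 1·5+3·7 = 26
Y: 5·0+2·3 = 6 | 1·0+3·2 = 6
gcd(5,2,1,3) = 1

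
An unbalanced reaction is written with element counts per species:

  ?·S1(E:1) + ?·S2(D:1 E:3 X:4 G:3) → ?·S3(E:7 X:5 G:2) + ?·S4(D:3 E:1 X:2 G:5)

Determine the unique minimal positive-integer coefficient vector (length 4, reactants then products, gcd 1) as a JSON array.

D: 6·0+3·1 = 3 | 2·0+1·3 = 3
E: 6·1+3·3 = 15 | 2·7+1·1 = 15
X: 6·0+3·4 = 12 | 2·5+1·2 = 12
G: 6·0+3·3 = 9 | 2·2+1·5 = 9
gcd(6,3,2,1) = 1

Coefficients: [6, 3, 2, 1]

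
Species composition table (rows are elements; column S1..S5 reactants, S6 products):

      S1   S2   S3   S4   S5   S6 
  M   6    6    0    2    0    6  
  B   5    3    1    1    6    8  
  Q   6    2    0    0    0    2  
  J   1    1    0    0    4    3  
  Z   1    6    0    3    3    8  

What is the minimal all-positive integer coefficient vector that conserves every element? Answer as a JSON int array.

Coefficients: [1, 2, 5, 6, 3, 5]

M: 1·6+2·6+5·0+6·2+3·0 = 30 | 5·6 = 30
B: 1·5+2·3+5·1+6·1+3·6 = 40 | 5·8 = 40
Q: 1·6+2·2+5·0+6·0+3·0 = 10 | 5·2 = 10
J: 1·1+2·1+5·0+6·0+3·4 = 15 | 5·3 = 15
Z: 1·1+2·6+5·0+6·3+3·3 = 40 | 5·8 = 40
gcd(1,2,5,6,3,5) = 1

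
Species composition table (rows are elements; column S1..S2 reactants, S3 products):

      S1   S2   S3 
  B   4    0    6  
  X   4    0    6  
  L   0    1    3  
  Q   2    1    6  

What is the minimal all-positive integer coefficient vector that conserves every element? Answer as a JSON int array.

B: 3·4+6·0 = 12 | 2·6 = 12
X: 3·4+6·0 = 12 | 2·6 = 12
L: 3·0+6·1 = 6 | 2·3 = 6
Q: 3·2+6·1 = 12 | 2·6 = 12
gcd(3,6,2) = 1

Coefficients: [3, 6, 2]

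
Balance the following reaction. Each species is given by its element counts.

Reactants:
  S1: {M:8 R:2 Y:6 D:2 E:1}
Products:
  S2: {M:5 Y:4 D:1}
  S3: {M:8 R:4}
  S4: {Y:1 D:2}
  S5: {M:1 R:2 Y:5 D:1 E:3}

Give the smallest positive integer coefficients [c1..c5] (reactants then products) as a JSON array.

Coefficients: [3, 3, 1, 1, 1]

M: 3·8 = 24 | 3·5+1·8+1·0+1·1 = 24
R: 3·2 = 6 | 3·0+1·4+1·0+1·2 = 6
Y: 3·6 = 18 | 3·4+1·0+1·1+1·5 = 18
D: 3·2 = 6 | 3·1+1·0+1·2+1·1 = 6
E: 3·1 = 3 | 3·0+1·0+1·0+1·3 = 3
gcd(3,3,1,1,1) = 1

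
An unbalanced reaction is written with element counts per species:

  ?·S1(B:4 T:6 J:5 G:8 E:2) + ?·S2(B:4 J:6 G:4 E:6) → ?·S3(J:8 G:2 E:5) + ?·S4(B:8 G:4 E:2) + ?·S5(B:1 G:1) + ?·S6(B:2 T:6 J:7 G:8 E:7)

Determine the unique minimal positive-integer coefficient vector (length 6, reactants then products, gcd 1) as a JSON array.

B: 2·4+6·4 = 32 | 4·0+3·8+4·1+2·2 = 32
T: 2·6+6·0 = 12 | 4·0+3·0+4·0+2·6 = 12
J: 2·5+6·6 = 46 | 4·8+3·0+4·0+2·7 = 46
G: 2·8+6·4 = 40 | 4·2+3·4+4·1+2·8 = 40
E: 2·2+6·6 = 40 | 4·5+3·2+4·0+2·7 = 40
gcd(2,6,4,3,4,2) = 1

Coefficients: [2, 6, 4, 3, 4, 2]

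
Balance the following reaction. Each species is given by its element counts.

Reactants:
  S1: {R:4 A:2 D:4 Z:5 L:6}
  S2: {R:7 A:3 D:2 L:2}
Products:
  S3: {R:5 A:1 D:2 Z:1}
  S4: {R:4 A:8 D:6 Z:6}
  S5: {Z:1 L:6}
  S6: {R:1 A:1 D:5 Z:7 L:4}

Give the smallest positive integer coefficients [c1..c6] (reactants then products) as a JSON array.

Coefficients: [6, 1, 5, 1, 5, 2]

R: 6·4+1·7 = 31 | 5·5+1·4+5·0+2·1 = 31
A: 6·2+1·3 = 15 | 5·1+1·8+5·0+2·1 = 15
D: 6·4+1·2 = 26 | 5·2+1·6+5·0+2·5 = 26
Z: 6·5+1·0 = 30 | 5·1+1·6+5·1+2·7 = 30
L: 6·6+1·2 = 38 | 5·0+1·0+5·6+2·4 = 38
gcd(6,1,5,1,5,2) = 1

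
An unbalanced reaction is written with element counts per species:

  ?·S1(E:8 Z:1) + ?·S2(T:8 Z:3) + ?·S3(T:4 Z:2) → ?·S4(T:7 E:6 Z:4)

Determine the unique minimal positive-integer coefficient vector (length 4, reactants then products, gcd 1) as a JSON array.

T: 3·0+1·8+5·4 = 28 | 4·7 = 28
E: 3·8+1·0+5·0 = 24 | 4·6 = 24
Z: 3·1+1·3+5·2 = 16 | 4·4 = 16
gcd(3,1,5,4) = 1

Coefficients: [3, 1, 5, 4]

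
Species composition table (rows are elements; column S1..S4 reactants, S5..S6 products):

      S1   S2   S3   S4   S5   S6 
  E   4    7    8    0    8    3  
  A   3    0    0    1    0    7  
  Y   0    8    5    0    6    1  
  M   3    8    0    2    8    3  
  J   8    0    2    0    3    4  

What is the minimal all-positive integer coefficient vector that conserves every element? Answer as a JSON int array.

Coefficients: [1, 1, 1, 4, 2, 1]

E: 1·4+1·7+1·8+4·0 = 19 | 2·8+1·3 = 19
A: 1·3+1·0+1·0+4·1 = 7 | 2·0+1·7 = 7
Y: 1·0+1·8+1·5+4·0 = 13 | 2·6+1·1 = 13
M: 1·3+1·8+1·0+4·2 = 19 | 2·8+1·3 = 19
J: 1·8+1·0+1·2+4·0 = 10 | 2·3+1·4 = 10
gcd(1,1,1,4,2,1) = 1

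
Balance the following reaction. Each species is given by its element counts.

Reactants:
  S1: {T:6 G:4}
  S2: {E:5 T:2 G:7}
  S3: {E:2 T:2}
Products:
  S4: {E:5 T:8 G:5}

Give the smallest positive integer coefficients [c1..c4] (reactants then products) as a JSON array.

E: 2·0+1·5+5·2 = 15 | 3·5 = 15
T: 2·6+1·2+5·2 = 24 | 3·8 = 24
G: 2·4+1·7+5·0 = 15 | 3·5 = 15
gcd(2,1,5,3) = 1

Coefficients: [2, 1, 5, 3]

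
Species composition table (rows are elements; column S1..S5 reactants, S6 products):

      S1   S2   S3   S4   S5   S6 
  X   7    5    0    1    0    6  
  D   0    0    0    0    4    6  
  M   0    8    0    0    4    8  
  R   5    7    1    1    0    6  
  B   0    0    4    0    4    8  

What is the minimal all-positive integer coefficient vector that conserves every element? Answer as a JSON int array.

Coefficients: [2, 1, 2, 5, 6, 4]

X: 2·7+1·5+2·0+5·1+6·0 = 24 | 4·6 = 24
D: 2·0+1·0+2·0+5·0+6·4 = 24 | 4·6 = 24
M: 2·0+1·8+2·0+5·0+6·4 = 32 | 4·8 = 32
R: 2·5+1·7+2·1+5·1+6·0 = 24 | 4·6 = 24
B: 2·0+1·0+2·4+5·0+6·4 = 32 | 4·8 = 32
gcd(2,1,2,5,6,4) = 1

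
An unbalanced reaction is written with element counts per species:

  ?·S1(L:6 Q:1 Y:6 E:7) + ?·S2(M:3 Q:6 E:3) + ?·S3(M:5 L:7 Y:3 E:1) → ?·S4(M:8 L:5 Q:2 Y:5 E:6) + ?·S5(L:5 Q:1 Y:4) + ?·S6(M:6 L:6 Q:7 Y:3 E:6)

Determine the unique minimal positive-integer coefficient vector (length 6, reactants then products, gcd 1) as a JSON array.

Coefficients: [2, 6, 4, 1, 1, 5]

M: 2·0+6·3+4·5 = 38 | 1·8+1·0+5·6 = 38
L: 2·6+6·0+4·7 = 40 | 1·5+1·5+5·6 = 40
Q: 2·1+6·6+4·0 = 38 | 1·2+1·1+5·7 = 38
Y: 2·6+6·0+4·3 = 24 | 1·5+1·4+5·3 = 24
E: 2·7+6·3+4·1 = 36 | 1·6+1·0+5·6 = 36
gcd(2,6,4,1,1,5) = 1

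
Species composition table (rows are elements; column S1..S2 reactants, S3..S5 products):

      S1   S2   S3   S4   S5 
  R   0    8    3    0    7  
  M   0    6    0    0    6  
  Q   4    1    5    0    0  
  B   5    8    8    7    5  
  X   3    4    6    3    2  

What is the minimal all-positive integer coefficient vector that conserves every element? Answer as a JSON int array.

Coefficients: [1, 6, 2, 1, 6]

R: 1·0+6·8 = 48 | 2·3+1·0+6·7 = 48
M: 1·0+6·6 = 36 | 2·0+1·0+6·6 = 36
Q: 1·4+6·1 = 10 | 2·5+1·0+6·0 = 10
B: 1·5+6·8 = 53 | 2·8+1·7+6·5 = 53
X: 1·3+6·4 = 27 | 2·6+1·3+6·2 = 27
gcd(1,6,2,1,6) = 1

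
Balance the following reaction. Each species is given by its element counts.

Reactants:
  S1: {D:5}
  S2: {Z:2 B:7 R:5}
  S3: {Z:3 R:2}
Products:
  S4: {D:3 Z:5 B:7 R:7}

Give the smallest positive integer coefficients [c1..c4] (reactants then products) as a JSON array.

Coefficients: [3, 5, 5, 5]

D: 3·5+5·0+5·0 = 15 | 5·3 = 15
Z: 3·0+5·2+5·3 = 25 | 5·5 = 25
B: 3·0+5·7+5·0 = 35 | 5·7 = 35
R: 3·0+5·5+5·2 = 35 | 5·7 = 35
gcd(3,5,5,5) = 1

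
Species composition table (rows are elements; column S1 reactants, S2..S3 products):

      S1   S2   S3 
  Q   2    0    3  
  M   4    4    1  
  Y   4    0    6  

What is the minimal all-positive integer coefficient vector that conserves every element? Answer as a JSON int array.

Q: 6·2 = 12 | 5·0+4·3 = 12
M: 6·4 = 24 | 5·4+4·1 = 24
Y: 6·4 = 24 | 5·0+4·6 = 24
gcd(6,5,4) = 1

Coefficients: [6, 5, 4]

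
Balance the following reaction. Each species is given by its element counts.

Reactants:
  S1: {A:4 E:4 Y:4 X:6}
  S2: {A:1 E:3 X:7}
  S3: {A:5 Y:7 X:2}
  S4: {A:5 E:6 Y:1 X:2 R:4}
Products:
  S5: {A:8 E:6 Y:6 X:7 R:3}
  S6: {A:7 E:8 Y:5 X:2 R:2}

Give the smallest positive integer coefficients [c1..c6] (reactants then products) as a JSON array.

A: 2·4+2·1+4·5+5·5 = 55 | 6·8+1·7 = 55
E: 2·4+2·3+4·0+5·6 = 44 | 6·6+1·8 = 44
Y: 2·4+2·0+4·7+5·1 = 41 | 6·6+1·5 = 41
X: 2·6+2·7+4·2+5·2 = 44 | 6·7+1·2 = 44
R: 2·0+2·0+4·0+5·4 = 20 | 6·3+1·2 = 20
gcd(2,2,4,5,6,1) = 1

Coefficients: [2, 2, 4, 5, 6, 1]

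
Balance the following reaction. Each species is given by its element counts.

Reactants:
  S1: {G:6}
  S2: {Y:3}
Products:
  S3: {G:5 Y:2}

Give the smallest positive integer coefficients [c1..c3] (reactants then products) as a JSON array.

G: 5·6+4·0 = 30 | 6·5 = 30
Y: 5·0+4·3 = 12 | 6·2 = 12
gcd(5,4,6) = 1

Coefficients: [5, 4, 6]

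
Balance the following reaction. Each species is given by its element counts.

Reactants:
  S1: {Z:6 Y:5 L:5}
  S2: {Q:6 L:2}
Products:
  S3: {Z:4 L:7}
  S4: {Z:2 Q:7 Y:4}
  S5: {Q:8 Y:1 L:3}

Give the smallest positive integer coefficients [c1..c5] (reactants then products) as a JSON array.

Coefficients: [2, 5, 2, 2, 2]

Z: 2·6+5·0 = 12 | 2·4+2·2+2·0 = 12
Q: 2·0+5·6 = 30 | 2·0+2·7+2·8 = 30
Y: 2·5+5·0 = 10 | 2·0+2·4+2·1 = 10
L: 2·5+5·2 = 20 | 2·7+2·0+2·3 = 20
gcd(2,5,2,2,2) = 1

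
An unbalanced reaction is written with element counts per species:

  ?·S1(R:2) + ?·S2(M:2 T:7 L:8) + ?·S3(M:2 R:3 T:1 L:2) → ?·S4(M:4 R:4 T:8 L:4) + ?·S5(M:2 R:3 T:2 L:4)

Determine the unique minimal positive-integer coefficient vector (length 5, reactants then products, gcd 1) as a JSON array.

Coefficients: [2, 2, 6, 1, 6]

M: 2·0+2·2+6·2 = 16 | 1·4+6·2 = 16
R: 2·2+2·0+6·3 = 22 | 1·4+6·3 = 22
T: 2·0+2·7+6·1 = 20 | 1·8+6·2 = 20
L: 2·0+2·8+6·2 = 28 | 1·4+6·4 = 28
gcd(2,2,6,1,6) = 1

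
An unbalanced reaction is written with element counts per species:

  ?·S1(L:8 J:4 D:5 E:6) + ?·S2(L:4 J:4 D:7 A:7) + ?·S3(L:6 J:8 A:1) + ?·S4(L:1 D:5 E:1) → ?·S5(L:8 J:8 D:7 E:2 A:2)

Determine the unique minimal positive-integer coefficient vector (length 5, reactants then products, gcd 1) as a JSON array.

L: 1·8+1·4+5·6+6·1 = 48 | 6·8 = 48
J: 1·4+1·4+5·8+6·0 = 48 | 6·8 = 48
D: 1·5+1·7+5·0+6·5 = 42 | 6·7 = 42
E: 1·6+1·0+5·0+6·1 = 12 | 6·2 = 12
A: 1·0+1·7+5·1+6·0 = 12 | 6·2 = 12
gcd(1,1,5,6,6) = 1

Coefficients: [1, 1, 5, 6, 6]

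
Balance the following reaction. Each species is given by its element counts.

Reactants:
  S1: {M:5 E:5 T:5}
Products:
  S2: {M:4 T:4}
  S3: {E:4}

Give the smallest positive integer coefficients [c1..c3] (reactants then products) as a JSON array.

Coefficients: [4, 5, 5]

M: 4·5 = 20 | 5·4+5·0 = 20
E: 4·5 = 20 | 5·0+5·4 = 20
T: 4·5 = 20 | 5·4+5·0 = 20
gcd(4,5,5) = 1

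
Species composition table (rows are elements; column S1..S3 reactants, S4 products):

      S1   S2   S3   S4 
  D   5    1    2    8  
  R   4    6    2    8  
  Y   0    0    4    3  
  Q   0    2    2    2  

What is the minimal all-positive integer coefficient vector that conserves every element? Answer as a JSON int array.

Coefficients: [5, 1, 3, 4]

D: 5·5+1·1+3·2 = 32 | 4·8 = 32
R: 5·4+1·6+3·2 = 32 | 4·8 = 32
Y: 5·0+1·0+3·4 = 12 | 4·3 = 12
Q: 5·0+1·2+3·2 = 8 | 4·2 = 8
gcd(5,1,3,4) = 1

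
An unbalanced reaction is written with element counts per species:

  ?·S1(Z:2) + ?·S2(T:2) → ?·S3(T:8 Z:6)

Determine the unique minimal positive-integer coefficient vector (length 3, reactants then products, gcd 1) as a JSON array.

T: 3·0+4·2 = 8 | 1·8 = 8
Z: 3·2+4·0 = 6 | 1·6 = 6
gcd(3,4,1) = 1

Coefficients: [3, 4, 1]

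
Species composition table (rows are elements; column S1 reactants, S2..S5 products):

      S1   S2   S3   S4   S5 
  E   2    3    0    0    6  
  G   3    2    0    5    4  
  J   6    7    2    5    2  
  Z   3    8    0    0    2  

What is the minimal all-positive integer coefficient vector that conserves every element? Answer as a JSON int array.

Coefficients: [6, 2, 5, 2, 1]

E: 6·2 = 12 | 2·3+5·0+2·0+1·6 = 12
G: 6·3 = 18 | 2·2+5·0+2·5+1·4 = 18
J: 6·6 = 36 | 2·7+5·2+2·5+1·2 = 36
Z: 6·3 = 18 | 2·8+5·0+2·0+1·2 = 18
gcd(6,2,5,2,1) = 1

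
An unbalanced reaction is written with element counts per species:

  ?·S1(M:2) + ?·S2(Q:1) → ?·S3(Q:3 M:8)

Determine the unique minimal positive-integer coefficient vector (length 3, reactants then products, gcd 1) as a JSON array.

Q: 4·0+3·1 = 3 | 1·3 = 3
M: 4·2+3·0 = 8 | 1·8 = 8
gcd(4,3,1) = 1

Coefficients: [4, 3, 1]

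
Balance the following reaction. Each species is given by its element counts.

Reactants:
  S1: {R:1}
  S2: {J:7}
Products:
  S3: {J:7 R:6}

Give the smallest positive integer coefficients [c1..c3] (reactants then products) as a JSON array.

J: 6·0+1·7 = 7 | 1·7 = 7
R: 6·1+1·0 = 6 | 1·6 = 6
gcd(6,1,1) = 1

Coefficients: [6, 1, 1]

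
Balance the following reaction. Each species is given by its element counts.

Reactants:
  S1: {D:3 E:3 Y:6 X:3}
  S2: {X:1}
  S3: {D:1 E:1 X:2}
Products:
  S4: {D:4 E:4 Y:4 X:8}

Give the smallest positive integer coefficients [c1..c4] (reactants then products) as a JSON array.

Coefficients: [2, 6, 6, 3]

D: 2·3+6·0+6·1 = 12 | 3·4 = 12
E: 2·3+6·0+6·1 = 12 | 3·4 = 12
Y: 2·6+6·0+6·0 = 12 | 3·4 = 12
X: 2·3+6·1+6·2 = 24 | 3·8 = 24
gcd(2,6,6,3) = 1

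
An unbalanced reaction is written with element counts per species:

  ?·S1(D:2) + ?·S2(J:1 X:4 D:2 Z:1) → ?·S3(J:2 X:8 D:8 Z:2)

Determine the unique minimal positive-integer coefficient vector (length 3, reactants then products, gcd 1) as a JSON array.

Coefficients: [2, 2, 1]

J: 2·0+2·1 = 2 | 1·2 = 2
X: 2·0+2·4 = 8 | 1·8 = 8
D: 2·2+2·2 = 8 | 1·8 = 8
Z: 2·0+2·1 = 2 | 1·2 = 2
gcd(2,2,1) = 1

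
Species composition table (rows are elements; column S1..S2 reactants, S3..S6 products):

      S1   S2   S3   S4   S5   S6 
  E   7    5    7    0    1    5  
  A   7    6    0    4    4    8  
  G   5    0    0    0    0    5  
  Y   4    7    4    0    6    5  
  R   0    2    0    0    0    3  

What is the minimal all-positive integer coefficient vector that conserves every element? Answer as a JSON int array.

Coefficients: [4, 6, 5, 5, 3, 4]

E: 4·7+6·5 = 58 | 5·7+5·0+3·1+4·5 = 58
A: 4·7+6·6 = 64 | 5·0+5·4+3·4+4·8 = 64
G: 4·5+6·0 = 20 | 5·0+5·0+3·0+4·5 = 20
Y: 4·4+6·7 = 58 | 5·4+5·0+3·6+4·5 = 58
R: 4·0+6·2 = 12 | 5·0+5·0+3·0+4·3 = 12
gcd(4,6,5,5,3,4) = 1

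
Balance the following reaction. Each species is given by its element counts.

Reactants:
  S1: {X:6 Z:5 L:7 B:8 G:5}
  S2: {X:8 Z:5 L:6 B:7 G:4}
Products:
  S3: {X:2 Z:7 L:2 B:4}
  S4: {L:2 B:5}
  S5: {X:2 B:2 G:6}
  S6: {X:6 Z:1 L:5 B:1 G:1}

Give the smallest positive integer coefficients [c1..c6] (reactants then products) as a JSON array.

X: 2·6+3·8 = 36 | 3·2+3·0+3·2+4·6 = 36
Z: 2·5+3·5 = 25 | 3·7+3·0+3·0+4·1 = 25
L: 2·7+3·6 = 32 | 3·2+3·2+3·0+4·5 = 32
B: 2·8+3·7 = 37 | 3·4+3·5+3·2+4·1 = 37
G: 2·5+3·4 = 22 | 3·0+3·0+3·6+4·1 = 22
gcd(2,3,3,3,3,4) = 1

Coefficients: [2, 3, 3, 3, 3, 4]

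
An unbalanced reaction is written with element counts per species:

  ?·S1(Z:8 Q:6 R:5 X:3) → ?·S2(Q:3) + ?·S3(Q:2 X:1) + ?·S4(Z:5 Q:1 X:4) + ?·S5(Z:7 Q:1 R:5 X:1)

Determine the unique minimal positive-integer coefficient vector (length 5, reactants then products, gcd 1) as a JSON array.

Z: 5·8 = 40 | 4·0+6·0+1·5+5·7 = 40
Q: 5·6 = 30 | 4·3+6·2+1·1+5·1 = 30
R: 5·5 = 25 | 4·0+6·0+1·0+5·5 = 25
X: 5·3 = 15 | 4·0+6·1+1·4+5·1 = 15
gcd(5,4,6,1,5) = 1

Coefficients: [5, 4, 6, 1, 5]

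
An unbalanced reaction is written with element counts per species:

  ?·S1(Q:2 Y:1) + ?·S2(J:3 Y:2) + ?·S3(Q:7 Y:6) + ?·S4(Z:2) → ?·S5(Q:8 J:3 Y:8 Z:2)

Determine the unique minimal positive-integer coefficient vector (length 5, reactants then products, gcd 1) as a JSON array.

Coefficients: [6, 5, 4, 5, 5]

Q: 6·2+5·0+4·7+5·0 = 40 | 5·8 = 40
J: 6·0+5·3+4·0+5·0 = 15 | 5·3 = 15
Y: 6·1+5·2+4·6+5·0 = 40 | 5·8 = 40
Z: 6·0+5·0+4·0+5·2 = 10 | 5·2 = 10
gcd(6,5,4,5,5) = 1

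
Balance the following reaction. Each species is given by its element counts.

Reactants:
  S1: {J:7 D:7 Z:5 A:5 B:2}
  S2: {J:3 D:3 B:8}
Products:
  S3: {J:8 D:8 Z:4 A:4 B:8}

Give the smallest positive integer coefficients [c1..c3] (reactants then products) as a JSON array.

Coefficients: [4, 4, 5]

J: 4·7+4·3 = 40 | 5·8 = 40
D: 4·7+4·3 = 40 | 5·8 = 40
Z: 4·5+4·0 = 20 | 5·4 = 20
A: 4·5+4·0 = 20 | 5·4 = 20
B: 4·2+4·8 = 40 | 5·8 = 40
gcd(4,4,5) = 1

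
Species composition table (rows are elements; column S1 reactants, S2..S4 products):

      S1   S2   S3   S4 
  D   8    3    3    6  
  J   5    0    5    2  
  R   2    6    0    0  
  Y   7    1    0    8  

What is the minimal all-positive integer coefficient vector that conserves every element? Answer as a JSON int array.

Coefficients: [6, 2, 4, 5]

D: 6·8 = 48 | 2·3+4·3+5·6 = 48
J: 6·5 = 30 | 2·0+4·5+5·2 = 30
R: 6·2 = 12 | 2·6+4·0+5·0 = 12
Y: 6·7 = 42 | 2·1+4·0+5·8 = 42
gcd(6,2,4,5) = 1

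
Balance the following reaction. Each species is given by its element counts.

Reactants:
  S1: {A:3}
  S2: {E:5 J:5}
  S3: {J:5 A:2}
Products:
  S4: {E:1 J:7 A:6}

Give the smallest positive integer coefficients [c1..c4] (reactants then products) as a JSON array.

Coefficients: [6, 1, 6, 5]

E: 6·0+1·5+6·0 = 5 | 5·1 = 5
J: 6·0+1·5+6·5 = 35 | 5·7 = 35
A: 6·3+1·0+6·2 = 30 | 5·6 = 30
gcd(6,1,6,5) = 1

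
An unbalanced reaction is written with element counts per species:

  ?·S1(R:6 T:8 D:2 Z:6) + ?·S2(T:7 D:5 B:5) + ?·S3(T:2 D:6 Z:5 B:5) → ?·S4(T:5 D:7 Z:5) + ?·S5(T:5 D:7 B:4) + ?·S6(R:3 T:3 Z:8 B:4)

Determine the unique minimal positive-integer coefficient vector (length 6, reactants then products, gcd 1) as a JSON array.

R: 2·6+3·0+5·0 = 12 | 1·0+6·0+4·3 = 12
T: 2·8+3·7+5·2 = 47 | 1·5+6·5+4·3 = 47
D: 2·2+3·5+5·6 = 49 | 1·7+6·7+4·0 = 49
Z: 2·6+3·0+5·5 = 37 | 1·5+6·0+4·8 = 37
B: 2·0+3·5+5·5 = 40 | 1·0+6·4+4·4 = 40
gcd(2,3,5,1,6,4) = 1

Coefficients: [2, 3, 5, 1, 6, 4]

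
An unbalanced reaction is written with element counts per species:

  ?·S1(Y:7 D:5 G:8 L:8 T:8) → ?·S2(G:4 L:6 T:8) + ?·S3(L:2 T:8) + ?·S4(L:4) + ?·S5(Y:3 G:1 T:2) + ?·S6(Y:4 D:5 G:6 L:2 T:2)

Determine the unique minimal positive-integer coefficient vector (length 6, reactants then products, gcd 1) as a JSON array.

Y: 4·7 = 28 | 1·0+1·0+4·0+4·3+4·4 = 28
D: 4·5 = 20 | 1·0+1·0+4·0+4·0+4·5 = 20
G: 4·8 = 32 | 1·4+1·0+4·0+4·1+4·6 = 32
L: 4·8 = 32 | 1·6+1·2+4·4+4·0+4·2 = 32
T: 4·8 = 32 | 1·8+1·8+4·0+4·2+4·2 = 32
gcd(4,1,1,4,4,4) = 1

Coefficients: [4, 1, 1, 4, 4, 4]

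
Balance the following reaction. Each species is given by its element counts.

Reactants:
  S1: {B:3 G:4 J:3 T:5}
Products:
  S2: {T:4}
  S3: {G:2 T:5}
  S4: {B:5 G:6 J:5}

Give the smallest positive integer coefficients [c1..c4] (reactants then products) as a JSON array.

B: 5·3 = 15 | 5·0+1·0+3·5 = 15
G: 5·4 = 20 | 5·0+1·2+3·6 = 20
J: 5·3 = 15 | 5·0+1·0+3·5 = 15
T: 5·5 = 25 | 5·4+1·5+3·0 = 25
gcd(5,5,1,3) = 1

Coefficients: [5, 5, 1, 3]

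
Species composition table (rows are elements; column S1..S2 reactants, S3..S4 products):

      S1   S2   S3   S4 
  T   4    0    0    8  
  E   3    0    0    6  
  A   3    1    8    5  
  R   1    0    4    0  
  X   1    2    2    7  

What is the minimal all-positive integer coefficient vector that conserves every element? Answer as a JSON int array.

T: 4·4+6·0 = 16 | 1·0+2·8 = 16
E: 4·3+6·0 = 12 | 1·0+2·6 = 12
A: 4·3+6·1 = 18 | 1·8+2·5 = 18
R: 4·1+6·0 = 4 | 1·4+2·0 = 4
X: 4·1+6·2 = 16 | 1·2+2·7 = 16
gcd(4,6,1,2) = 1

Coefficients: [4, 6, 1, 2]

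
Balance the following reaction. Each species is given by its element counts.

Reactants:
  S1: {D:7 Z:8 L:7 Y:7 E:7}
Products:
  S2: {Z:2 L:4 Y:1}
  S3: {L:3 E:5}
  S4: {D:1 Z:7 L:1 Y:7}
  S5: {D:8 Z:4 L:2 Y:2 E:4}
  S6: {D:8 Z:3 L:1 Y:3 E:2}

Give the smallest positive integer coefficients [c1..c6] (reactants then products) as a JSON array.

D: 5·7 = 35 | 3·0+5·0+3·1+1·8+3·8 = 35
Z: 5·8 = 40 | 3·2+5·0+3·7+1·4+3·3 = 40
L: 5·7 = 35 | 3·4+5·3+3·1+1·2+3·1 = 35
Y: 5·7 = 35 | 3·1+5·0+3·7+1·2+3·3 = 35
E: 5·7 = 35 | 3·0+5·5+3·0+1·4+3·2 = 35
gcd(5,3,5,3,1,3) = 1

Coefficients: [5, 3, 5, 3, 1, 3]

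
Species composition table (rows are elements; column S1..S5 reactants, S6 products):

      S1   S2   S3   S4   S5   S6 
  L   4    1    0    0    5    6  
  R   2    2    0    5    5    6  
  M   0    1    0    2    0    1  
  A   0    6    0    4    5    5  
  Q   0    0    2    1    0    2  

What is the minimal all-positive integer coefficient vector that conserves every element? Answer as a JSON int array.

Coefficients: [6, 2, 5, 2, 2, 6]

L: 6·4+2·1+5·0+2·0+2·5 = 36 | 6·6 = 36
R: 6·2+2·2+5·0+2·5+2·5 = 36 | 6·6 = 36
M: 6·0+2·1+5·0+2·2+2·0 = 6 | 6·1 = 6
A: 6·0+2·6+5·0+2·4+2·5 = 30 | 6·5 = 30
Q: 6·0+2·0+5·2+2·1+2·0 = 12 | 6·2 = 12
gcd(6,2,5,2,2,6) = 1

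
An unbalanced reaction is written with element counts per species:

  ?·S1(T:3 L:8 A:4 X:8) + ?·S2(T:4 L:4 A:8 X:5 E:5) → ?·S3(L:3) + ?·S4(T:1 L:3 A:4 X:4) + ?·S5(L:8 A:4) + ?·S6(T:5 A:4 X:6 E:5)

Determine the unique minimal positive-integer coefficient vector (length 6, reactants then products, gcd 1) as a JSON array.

Coefficients: [3, 4, 3, 5, 2, 4]

T: 3·3+4·4 = 25 | 3·0+5·1+2·0+4·5 = 25
L: 3·8+4·4 = 40 | 3·3+5·3+2·8+4·0 = 40
A: 3·4+4·8 = 44 | 3·0+5·4+2·4+4·4 = 44
X: 3·8+4·5 = 44 | 3·0+5·4+2·0+4·6 = 44
E: 3·0+4·5 = 20 | 3·0+5·0+2·0+4·5 = 20
gcd(3,4,3,5,2,4) = 1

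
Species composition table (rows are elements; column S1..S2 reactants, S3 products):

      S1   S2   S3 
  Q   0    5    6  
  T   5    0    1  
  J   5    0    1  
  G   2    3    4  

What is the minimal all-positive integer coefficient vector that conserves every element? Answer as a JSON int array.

Coefficients: [1, 6, 5]

Q: 1·0+6·5 = 30 | 5·6 = 30
T: 1·5+6·0 = 5 | 5·1 = 5
J: 1·5+6·0 = 5 | 5·1 = 5
G: 1·2+6·3 = 20 | 5·4 = 20
gcd(1,6,5) = 1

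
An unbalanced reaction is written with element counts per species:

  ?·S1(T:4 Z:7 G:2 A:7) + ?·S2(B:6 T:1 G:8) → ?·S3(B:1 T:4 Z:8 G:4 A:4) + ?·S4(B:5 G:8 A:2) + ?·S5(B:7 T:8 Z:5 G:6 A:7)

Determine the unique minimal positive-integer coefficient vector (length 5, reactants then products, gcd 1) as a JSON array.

Coefficients: [3, 4, 2, 3, 1]

B: 3·0+4·6 = 24 | 2·1+3·5+1·7 = 24
T: 3·4+4·1 = 16 | 2·4+3·0+1·8 = 16
Z: 3·7+4·0 = 21 | 2·8+3·0+1·5 = 21
G: 3·2+4·8 = 38 | 2·4+3·8+1·6 = 38
A: 3·7+4·0 = 21 | 2·4+3·2+1·7 = 21
gcd(3,4,2,3,1) = 1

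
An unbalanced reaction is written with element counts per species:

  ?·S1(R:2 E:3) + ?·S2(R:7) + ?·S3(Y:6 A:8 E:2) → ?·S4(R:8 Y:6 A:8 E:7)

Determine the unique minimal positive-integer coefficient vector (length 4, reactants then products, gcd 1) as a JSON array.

R: 5·2+2·7+3·0 = 24 | 3·8 = 24
Y: 5·0+2·0+3·6 = 18 | 3·6 = 18
A: 5·0+2·0+3·8 = 24 | 3·8 = 24
E: 5·3+2·0+3·2 = 21 | 3·7 = 21
gcd(5,2,3,3) = 1

Coefficients: [5, 2, 3, 3]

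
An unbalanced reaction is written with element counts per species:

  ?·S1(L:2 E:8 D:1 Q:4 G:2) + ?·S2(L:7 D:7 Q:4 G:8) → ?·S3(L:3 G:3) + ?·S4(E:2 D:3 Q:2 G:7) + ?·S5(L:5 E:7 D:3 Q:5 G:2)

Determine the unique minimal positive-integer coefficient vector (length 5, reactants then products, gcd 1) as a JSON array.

L: 6·2+3·7 = 33 | 1·3+3·0+6·5 = 33
E: 6·8+3·0 = 48 | 1·0+3·2+6·7 = 48
D: 6·1+3·7 = 27 | 1·0+3·3+6·3 = 27
Q: 6·4+3·4 = 36 | 1·0+3·2+6·5 = 36
G: 6·2+3·8 = 36 | 1·3+3·7+6·2 = 36
gcd(6,3,1,3,6) = 1

Coefficients: [6, 3, 1, 3, 6]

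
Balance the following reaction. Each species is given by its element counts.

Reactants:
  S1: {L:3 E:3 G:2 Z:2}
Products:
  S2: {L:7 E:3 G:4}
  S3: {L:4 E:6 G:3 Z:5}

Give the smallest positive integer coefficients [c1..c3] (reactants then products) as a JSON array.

Coefficients: [5, 1, 2]

L: 5·3 = 15 | 1·7+2·4 = 15
E: 5·3 = 15 | 1·3+2·6 = 15
G: 5·2 = 10 | 1·4+2·3 = 10
Z: 5·2 = 10 | 1·0+2·5 = 10
gcd(5,1,2) = 1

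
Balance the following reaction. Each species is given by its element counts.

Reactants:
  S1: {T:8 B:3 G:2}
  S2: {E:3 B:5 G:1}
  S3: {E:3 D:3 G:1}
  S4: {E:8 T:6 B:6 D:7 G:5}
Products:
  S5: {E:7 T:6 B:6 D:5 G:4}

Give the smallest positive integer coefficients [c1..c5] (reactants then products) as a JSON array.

Coefficients: [3, 3, 6, 1, 5]

E: 3·0+3·3+6·3+1·8 = 35 | 5·7 = 35
T: 3·8+3·0+6·0+1·6 = 30 | 5·6 = 30
B: 3·3+3·5+6·0+1·6 = 30 | 5·6 = 30
D: 3·0+3·0+6·3+1·7 = 25 | 5·5 = 25
G: 3·2+3·1+6·1+1·5 = 20 | 5·4 = 20
gcd(3,3,6,1,5) = 1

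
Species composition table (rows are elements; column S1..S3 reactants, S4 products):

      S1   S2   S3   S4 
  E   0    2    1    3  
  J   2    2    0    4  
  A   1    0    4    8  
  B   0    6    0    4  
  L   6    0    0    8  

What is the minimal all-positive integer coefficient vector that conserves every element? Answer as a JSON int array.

E: 4·0+2·2+5·1 = 9 | 3·3 = 9
J: 4·2+2·2+5·0 = 12 | 3·4 = 12
A: 4·1+2·0+5·4 = 24 | 3·8 = 24
B: 4·0+2·6+5·0 = 12 | 3·4 = 12
L: 4·6+2·0+5·0 = 24 | 3·8 = 24
gcd(4,2,5,3) = 1

Coefficients: [4, 2, 5, 3]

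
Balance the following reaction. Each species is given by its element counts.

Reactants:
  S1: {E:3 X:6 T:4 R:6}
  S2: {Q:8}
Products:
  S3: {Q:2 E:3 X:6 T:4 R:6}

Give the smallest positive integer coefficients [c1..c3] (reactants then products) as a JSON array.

Q: 4·0+1·8 = 8 | 4·2 = 8
E: 4·3+1·0 = 12 | 4·3 = 12
X: 4·6+1·0 = 24 | 4·6 = 24
T: 4·4+1·0 = 16 | 4·4 = 16
R: 4·6+1·0 = 24 | 4·6 = 24
gcd(4,1,4) = 1

Coefficients: [4, 1, 4]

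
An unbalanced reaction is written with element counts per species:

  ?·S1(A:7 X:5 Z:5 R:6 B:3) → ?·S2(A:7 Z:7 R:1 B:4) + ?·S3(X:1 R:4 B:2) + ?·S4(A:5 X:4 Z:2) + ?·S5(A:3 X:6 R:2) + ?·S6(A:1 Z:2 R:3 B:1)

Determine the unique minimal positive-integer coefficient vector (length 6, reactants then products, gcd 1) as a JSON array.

A: 5·7 = 35 | 1·7+3·0+4·5+1·3+5·1 = 35
X: 5·5 = 25 | 1·0+3·1+4·4+1·6+5·0 = 25
Z: 5·5 = 25 | 1·7+3·0+4·2+1·0+5·2 = 25
R: 5·6 = 30 | 1·1+3·4+4·0+1·2+5·3 = 30
B: 5·3 = 15 | 1·4+3·2+4·0+1·0+5·1 = 15
gcd(5,1,3,4,1,5) = 1

Coefficients: [5, 1, 3, 4, 1, 5]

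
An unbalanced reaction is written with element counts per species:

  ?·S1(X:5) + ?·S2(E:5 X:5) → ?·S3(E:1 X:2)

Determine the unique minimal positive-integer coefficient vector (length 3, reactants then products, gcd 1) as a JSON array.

E: 1·0+1·5 = 5 | 5·1 = 5
X: 1·5+1·5 = 10 | 5·2 = 10
gcd(1,1,5) = 1

Coefficients: [1, 1, 5]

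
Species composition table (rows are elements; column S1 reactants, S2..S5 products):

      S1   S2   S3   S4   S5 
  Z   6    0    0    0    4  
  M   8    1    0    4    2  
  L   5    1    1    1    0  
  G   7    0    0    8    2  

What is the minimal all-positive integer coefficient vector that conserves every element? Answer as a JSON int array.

Coefficients: [2, 6, 3, 1, 3]

Z: 2·6 = 12 | 6·0+3·0+1·0+3·4 = 12
M: 2·8 = 16 | 6·1+3·0+1·4+3·2 = 16
L: 2·5 = 10 | 6·1+3·1+1·1+3·0 = 10
G: 2·7 = 14 | 6·0+3·0+1·8+3·2 = 14
gcd(2,6,3,1,3) = 1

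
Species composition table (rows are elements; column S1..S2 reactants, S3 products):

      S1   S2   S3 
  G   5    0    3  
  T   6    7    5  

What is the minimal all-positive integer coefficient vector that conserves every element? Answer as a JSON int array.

G: 3·5+1·0 = 15 | 5·3 = 15
T: 3·6+1·7 = 25 | 5·5 = 25
gcd(3,1,5) = 1

Coefficients: [3, 1, 5]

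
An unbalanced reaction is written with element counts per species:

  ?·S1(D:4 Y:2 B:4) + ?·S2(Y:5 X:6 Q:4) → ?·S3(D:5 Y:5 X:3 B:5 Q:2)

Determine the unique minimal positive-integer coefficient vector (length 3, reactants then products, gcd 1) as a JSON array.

Coefficients: [5, 2, 4]

D: 5·4+2·0 = 20 | 4·5 = 20
Y: 5·2+2·5 = 20 | 4·5 = 20
X: 5·0+2·6 = 12 | 4·3 = 12
B: 5·4+2·0 = 20 | 4·5 = 20
Q: 5·0+2·4 = 8 | 4·2 = 8
gcd(5,2,4) = 1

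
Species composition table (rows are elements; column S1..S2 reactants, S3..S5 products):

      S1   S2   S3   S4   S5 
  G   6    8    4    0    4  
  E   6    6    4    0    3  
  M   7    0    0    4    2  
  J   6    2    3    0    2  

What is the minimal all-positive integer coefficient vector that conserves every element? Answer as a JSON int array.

G: 4·6+3·8 = 48 | 6·4+4·0+6·4 = 48
E: 4·6+3·6 = 42 | 6·4+4·0+6·3 = 42
M: 4·7+3·0 = 28 | 6·0+4·4+6·2 = 28
J: 4·6+3·2 = 30 | 6·3+4·0+6·2 = 30
gcd(4,3,6,4,6) = 1

Coefficients: [4, 3, 6, 4, 6]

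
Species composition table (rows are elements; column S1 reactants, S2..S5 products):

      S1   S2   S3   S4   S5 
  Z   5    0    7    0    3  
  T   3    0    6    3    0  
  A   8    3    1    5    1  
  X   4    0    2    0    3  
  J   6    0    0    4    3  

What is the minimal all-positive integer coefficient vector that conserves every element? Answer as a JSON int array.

Coefficients: [5, 6, 1, 3, 6]

Z: 5·5 = 25 | 6·0+1·7+3·0+6·3 = 25
T: 5·3 = 15 | 6·0+1·6+3·3+6·0 = 15
A: 5·8 = 40 | 6·3+1·1+3·5+6·1 = 40
X: 5·4 = 20 | 6·0+1·2+3·0+6·3 = 20
J: 5·6 = 30 | 6·0+1·0+3·4+6·3 = 30
gcd(5,6,1,3,6) = 1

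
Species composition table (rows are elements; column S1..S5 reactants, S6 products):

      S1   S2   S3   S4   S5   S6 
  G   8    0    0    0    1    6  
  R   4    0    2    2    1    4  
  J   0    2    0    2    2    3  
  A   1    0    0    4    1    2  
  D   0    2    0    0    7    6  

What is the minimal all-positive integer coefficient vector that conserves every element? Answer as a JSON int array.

G: 4·8+4·0+1·0+1·0+4·1 = 36 | 6·6 = 36
R: 4·4+4·0+1·2+1·2+4·1 = 24 | 6·4 = 24
J: 4·0+4·2+1·0+1·2+4·2 = 18 | 6·3 = 18
A: 4·1+4·0+1·0+1·4+4·1 = 12 | 6·2 = 12
D: 4·0+4·2+1·0+1·0+4·7 = 36 | 6·6 = 36
gcd(4,4,1,1,4,6) = 1

Coefficients: [4, 4, 1, 1, 4, 6]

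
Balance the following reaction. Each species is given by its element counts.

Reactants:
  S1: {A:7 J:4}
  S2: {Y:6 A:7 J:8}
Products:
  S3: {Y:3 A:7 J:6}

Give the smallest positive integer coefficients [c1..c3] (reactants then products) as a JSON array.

Coefficients: [1, 1, 2]

Y: 1·0+1·6 = 6 | 2·3 = 6
A: 1·7+1·7 = 14 | 2·7 = 14
J: 1·4+1·8 = 12 | 2·6 = 12
gcd(1,1,2) = 1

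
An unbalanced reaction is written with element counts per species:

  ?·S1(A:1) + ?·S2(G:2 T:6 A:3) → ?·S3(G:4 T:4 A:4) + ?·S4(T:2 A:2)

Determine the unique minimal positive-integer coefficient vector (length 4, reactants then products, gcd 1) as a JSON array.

Coefficients: [6, 2, 1, 4]

G: 6·0+2·2 = 4 | 1·4+4·0 = 4
T: 6·0+2·6 = 12 | 1·4+4·2 = 12
A: 6·1+2·3 = 12 | 1·4+4·2 = 12
gcd(6,2,1,4) = 1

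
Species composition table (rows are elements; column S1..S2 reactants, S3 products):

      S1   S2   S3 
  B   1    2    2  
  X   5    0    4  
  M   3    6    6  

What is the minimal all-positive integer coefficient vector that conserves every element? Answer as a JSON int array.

B: 4·1+3·2 = 10 | 5·2 = 10
X: 4·5+3·0 = 20 | 5·4 = 20
M: 4·3+3·6 = 30 | 5·6 = 30
gcd(4,3,5) = 1

Coefficients: [4, 3, 5]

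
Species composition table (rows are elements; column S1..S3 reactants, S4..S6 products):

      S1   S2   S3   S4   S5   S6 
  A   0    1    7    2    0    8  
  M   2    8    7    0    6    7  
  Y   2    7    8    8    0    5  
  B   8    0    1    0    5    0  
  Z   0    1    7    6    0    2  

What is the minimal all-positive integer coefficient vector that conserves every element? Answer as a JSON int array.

A: 3·0+2·1+6·7 = 44 | 6·2+6·0+4·8 = 44
M: 3·2+2·8+6·7 = 64 | 6·0+6·6+4·7 = 64
Y: 3·2+2·7+6·8 = 68 | 6·8+6·0+4·5 = 68
B: 3·8+2·0+6·1 = 30 | 6·0+6·5+4·0 = 30
Z: 3·0+2·1+6·7 = 44 | 6·6+6·0+4·2 = 44
gcd(3,2,6,6,6,4) = 1

Coefficients: [3, 2, 6, 6, 6, 4]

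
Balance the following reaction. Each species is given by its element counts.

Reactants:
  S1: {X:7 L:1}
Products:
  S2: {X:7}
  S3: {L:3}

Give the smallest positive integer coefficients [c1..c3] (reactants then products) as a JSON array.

X: 3·7 = 21 | 3·7+1·0 = 21
L: 3·1 = 3 | 3·0+1·3 = 3
gcd(3,3,1) = 1

Coefficients: [3, 3, 1]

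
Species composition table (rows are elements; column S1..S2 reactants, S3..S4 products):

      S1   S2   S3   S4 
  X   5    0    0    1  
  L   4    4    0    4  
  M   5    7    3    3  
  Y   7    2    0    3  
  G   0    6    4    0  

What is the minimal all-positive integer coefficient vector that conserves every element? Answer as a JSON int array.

Coefficients: [1, 4, 6, 5]

X: 1·5+4·0 = 5 | 6·0+5·1 = 5
L: 1·4+4·4 = 20 | 6·0+5·4 = 20
M: 1·5+4·7 = 33 | 6·3+5·3 = 33
Y: 1·7+4·2 = 15 | 6·0+5·3 = 15
G: 1·0+4·6 = 24 | 6·4+5·0 = 24
gcd(1,4,6,5) = 1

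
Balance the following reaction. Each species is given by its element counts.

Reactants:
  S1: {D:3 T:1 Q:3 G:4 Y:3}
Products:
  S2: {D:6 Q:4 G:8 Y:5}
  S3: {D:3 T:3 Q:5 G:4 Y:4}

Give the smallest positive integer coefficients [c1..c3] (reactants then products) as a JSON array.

D: 3·3 = 9 | 1·6+1·3 = 9
T: 3·1 = 3 | 1·0+1·3 = 3
Q: 3·3 = 9 | 1·4+1·5 = 9
G: 3·4 = 12 | 1·8+1·4 = 12
Y: 3·3 = 9 | 1·5+1·4 = 9
gcd(3,1,1) = 1

Coefficients: [3, 1, 1]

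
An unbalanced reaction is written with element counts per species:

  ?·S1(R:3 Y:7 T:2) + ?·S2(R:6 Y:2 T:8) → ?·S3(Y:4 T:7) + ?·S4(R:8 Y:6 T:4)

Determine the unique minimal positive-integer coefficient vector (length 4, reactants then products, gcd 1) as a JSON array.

R: 6·3+5·6 = 48 | 4·0+6·8 = 48
Y: 6·7+5·2 = 52 | 4·4+6·6 = 52
T: 6·2+5·8 = 52 | 4·7+6·4 = 52
gcd(6,5,4,6) = 1

Coefficients: [6, 5, 4, 6]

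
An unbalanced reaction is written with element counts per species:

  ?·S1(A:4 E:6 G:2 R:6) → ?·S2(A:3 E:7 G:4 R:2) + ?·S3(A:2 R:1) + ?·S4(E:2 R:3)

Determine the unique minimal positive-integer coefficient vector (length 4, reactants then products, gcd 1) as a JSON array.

Coefficients: [4, 2, 5, 5]

A: 4·4 = 16 | 2·3+5·2+5·0 = 16
E: 4·6 = 24 | 2·7+5·0+5·2 = 24
G: 4·2 = 8 | 2·4+5·0+5·0 = 8
R: 4·6 = 24 | 2·2+5·1+5·3 = 24
gcd(4,2,5,5) = 1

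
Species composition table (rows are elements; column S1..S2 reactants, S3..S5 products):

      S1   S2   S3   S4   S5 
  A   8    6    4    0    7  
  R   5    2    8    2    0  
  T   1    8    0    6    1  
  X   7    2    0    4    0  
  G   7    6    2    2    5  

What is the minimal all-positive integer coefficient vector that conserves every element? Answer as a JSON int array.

Coefficients: [2, 5, 1, 6, 6]

A: 2·8+5·6 = 46 | 1·4+6·0+6·7 = 46
R: 2·5+5·2 = 20 | 1·8+6·2+6·0 = 20
T: 2·1+5·8 = 42 | 1·0+6·6+6·1 = 42
X: 2·7+5·2 = 24 | 1·0+6·4+6·0 = 24
G: 2·7+5·6 = 44 | 1·2+6·2+6·5 = 44
gcd(2,5,1,6,6) = 1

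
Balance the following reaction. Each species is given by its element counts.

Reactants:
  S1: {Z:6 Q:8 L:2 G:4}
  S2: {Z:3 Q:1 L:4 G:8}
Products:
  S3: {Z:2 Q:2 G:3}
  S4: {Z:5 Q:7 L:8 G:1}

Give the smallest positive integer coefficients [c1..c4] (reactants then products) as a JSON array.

Coefficients: [2, 1, 5, 1]

Z: 2·6+1·3 = 15 | 5·2+1·5 = 15
Q: 2·8+1·1 = 17 | 5·2+1·7 = 17
L: 2·2+1·4 = 8 | 5·0+1·8 = 8
G: 2·4+1·8 = 16 | 5·3+1·1 = 16
gcd(2,1,5,1) = 1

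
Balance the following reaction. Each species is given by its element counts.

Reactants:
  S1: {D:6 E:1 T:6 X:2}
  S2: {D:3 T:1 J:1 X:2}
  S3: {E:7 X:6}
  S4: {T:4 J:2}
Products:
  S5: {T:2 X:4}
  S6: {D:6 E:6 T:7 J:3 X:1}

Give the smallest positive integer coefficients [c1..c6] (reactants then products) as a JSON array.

D: 3·6+2·3+3·0+5·0 = 24 | 6·0+4·6 = 24
E: 3·1+2·0+3·7+5·0 = 24 | 6·0+4·6 = 24
T: 3·6+2·1+3·0+5·4 = 40 | 6·2+4·7 = 40
J: 3·0+2·1+3·0+5·2 = 12 | 6·0+4·3 = 12
X: 3·2+2·2+3·6+5·0 = 28 | 6·4+4·1 = 28
gcd(3,2,3,5,6,4) = 1

Coefficients: [3, 2, 3, 5, 6, 4]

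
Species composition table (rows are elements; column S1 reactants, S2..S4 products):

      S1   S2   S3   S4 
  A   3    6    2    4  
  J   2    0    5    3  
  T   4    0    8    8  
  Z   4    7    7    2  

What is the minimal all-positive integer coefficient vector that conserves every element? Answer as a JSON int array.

A: 4·3 = 12 | 1·6+1·2+1·4 = 12
J: 4·2 = 8 | 1·0+1·5+1·3 = 8
T: 4·4 = 16 | 1·0+1·8+1·8 = 16
Z: 4·4 = 16 | 1·7+1·7+1·2 = 16
gcd(4,1,1,1) = 1

Coefficients: [4, 1, 1, 1]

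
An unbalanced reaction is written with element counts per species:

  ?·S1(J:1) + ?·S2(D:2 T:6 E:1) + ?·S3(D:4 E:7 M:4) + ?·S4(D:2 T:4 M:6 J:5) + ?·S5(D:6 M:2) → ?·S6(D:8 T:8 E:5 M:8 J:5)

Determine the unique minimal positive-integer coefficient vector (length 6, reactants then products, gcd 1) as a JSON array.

Coefficients: [5, 4, 3, 4, 2, 5]

D: 5·0+4·2+3·4+4·2+2·6 = 40 | 5·8 = 40
T: 5·0+4·6+3·0+4·4+2·0 = 40 | 5·8 = 40
E: 5·0+4·1+3·7+4·0+2·0 = 25 | 5·5 = 25
M: 5·0+4·0+3·4+4·6+2·2 = 40 | 5·8 = 40
J: 5·1+4·0+3·0+4·5+2·0 = 25 | 5·5 = 25
gcd(5,4,3,4,2,5) = 1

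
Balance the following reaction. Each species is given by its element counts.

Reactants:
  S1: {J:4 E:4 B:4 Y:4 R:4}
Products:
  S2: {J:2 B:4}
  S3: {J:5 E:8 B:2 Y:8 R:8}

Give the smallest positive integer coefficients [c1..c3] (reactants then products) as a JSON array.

J: 4·4 = 16 | 3·2+2·5 = 16
E: 4·4 = 16 | 3·0+2·8 = 16
B: 4·4 = 16 | 3·4+2·2 = 16
Y: 4·4 = 16 | 3·0+2·8 = 16
R: 4·4 = 16 | 3·0+2·8 = 16
gcd(4,3,2) = 1

Coefficients: [4, 3, 2]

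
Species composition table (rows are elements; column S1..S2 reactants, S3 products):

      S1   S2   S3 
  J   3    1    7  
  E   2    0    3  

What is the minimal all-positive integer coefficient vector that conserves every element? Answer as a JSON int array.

J: 3·3+5·1 = 14 | 2·7 = 14
E: 3·2+5·0 = 6 | 2·3 = 6
gcd(3,5,2) = 1

Coefficients: [3, 5, 2]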